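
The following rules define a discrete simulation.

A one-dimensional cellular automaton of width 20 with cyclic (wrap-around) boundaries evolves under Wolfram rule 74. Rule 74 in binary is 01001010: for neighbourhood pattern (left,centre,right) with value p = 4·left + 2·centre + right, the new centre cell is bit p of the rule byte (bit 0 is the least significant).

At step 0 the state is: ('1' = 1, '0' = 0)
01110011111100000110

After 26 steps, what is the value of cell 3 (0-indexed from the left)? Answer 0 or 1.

k=0  01110011111100000110
k=1  11010110000100001110
k=2  11000110001000011010
k=3  11001110010000111000
k=4  11011010100001101001
k=5  01011000000011100011
k=6  00011000000110100111
k=7  00111000001110001101
k=8  01101000011010011100
k=9  11100000111000110100
k=10  10100001101001110001
k=11  10000011100011010011
k=12  10000110100111000110
k=13  00001110001101001110
k=14  00011010011100011010
k=15  00111000110100111000
k=16  01101001110001101000
k=17  11100011010011100000
k=18  10100111000110100001
k=19  10001101001110000011
k=20  10011100011010000110
k=21  00110100111000001110
k=22  01110001101000011010
k=23  11010011100000111000
k=24  11000110100001101001
k=25  01001110000011100011
k=26  00011010000110100111

1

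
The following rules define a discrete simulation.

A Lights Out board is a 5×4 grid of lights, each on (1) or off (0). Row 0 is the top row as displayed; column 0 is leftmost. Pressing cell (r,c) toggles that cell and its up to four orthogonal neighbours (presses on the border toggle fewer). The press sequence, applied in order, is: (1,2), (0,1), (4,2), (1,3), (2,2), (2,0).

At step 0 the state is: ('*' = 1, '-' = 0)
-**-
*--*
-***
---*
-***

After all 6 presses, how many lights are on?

0) -**-
*--*
-***
---*
-***
1) -*--
***-
-*-*
---*
-***
2) *-*-
*-*-
-*-*
---*
-***
3) *-*-
*-*-
-*-*
--**
----
4) *-**
*--*
-*--
--**
----
5) *-**
*-**
--**
---*
----
6) *-**
--**
****
*--*
----

11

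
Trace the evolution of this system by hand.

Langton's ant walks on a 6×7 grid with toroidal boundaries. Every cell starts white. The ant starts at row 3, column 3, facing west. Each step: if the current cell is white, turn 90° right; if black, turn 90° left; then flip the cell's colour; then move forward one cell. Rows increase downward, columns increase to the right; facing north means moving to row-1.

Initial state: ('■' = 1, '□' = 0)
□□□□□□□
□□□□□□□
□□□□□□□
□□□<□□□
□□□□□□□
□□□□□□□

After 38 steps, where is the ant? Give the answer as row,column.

[0] □□□□□□□
□□□□□□□
□□□□□□□
□□□<□□□
□□□□□□□
□□□□□□□
[1] □□□□□□□
□□□□□□□
□□□^□□□
□□□■□□□
□□□□□□□
□□□□□□□
[2] □□□□□□□
□□□□□□□
□□□■>□□
□□□■□□□
□□□□□□□
□□□□□□□
[3] □□□□□□□
□□□□□□□
□□□■■□□
□□□■v□□
□□□□□□□
□□□□□□□
[4] □□□□□□□
□□□□□□□
□□□■■□□
□□□<■□□
□□□□□□□
□□□□□□□
[5] □□□□□□□
□□□□□□□
□□□■■□□
□□□□■□□
□□□v□□□
□□□□□□□
[6] □□□□□□□
□□□□□□□
□□□■■□□
□□□□■□□
□□<■□□□
□□□□□□□
[7] □□□□□□□
□□□□□□□
□□□■■□□
□□^□■□□
□□■■□□□
□□□□□□□
[8] □□□□□□□
□□□□□□□
□□□■■□□
□□■>■□□
□□■■□□□
□□□□□□□
[9] □□□□□□□
□□□□□□□
□□□■■□□
□□■■■□□
□□■v□□□
□□□□□□□
[10] □□□□□□□
□□□□□□□
□□□■■□□
□□■■■□□
□□■□>□□
□□□□□□□
[11] □□□□□□□
□□□□□□□
□□□■■□□
□□■■■□□
□□■□■□□
□□□□v□□
[12] □□□□□□□
□□□□□□□
□□□■■□□
□□■■■□□
□□■□■□□
□□□<■□□
[13] □□□□□□□
□□□□□□□
□□□■■□□
□□■■■□□
□□■^■□□
□□□■■□□
[14] □□□□□□□
□□□□□□□
□□□■■□□
□□■■■□□
□□■■>□□
□□□■■□□
[15] □□□□□□□
□□□□□□□
□□□■■□□
□□■■^□□
□□■■□□□
□□□■■□□
[16] □□□□□□□
□□□□□□□
□□□■■□□
□□■<□□□
□□■■□□□
□□□■■□□
[17] □□□□□□□
□□□□□□□
□□□■■□□
□□■□□□□
□□■v□□□
□□□■■□□
[18] □□□□□□□
□□□□□□□
□□□■■□□
□□■□□□□
□□■□>□□
□□□■■□□
[19] □□□□□□□
□□□□□□□
□□□■■□□
□□■□□□□
□□■□■□□
□□□■v□□
[20] □□□□□□□
□□□□□□□
□□□■■□□
□□■□□□□
□□■□■□□
□□□■□>□
[21] □□□□□v□
□□□□□□□
□□□■■□□
□□■□□□□
□□■□■□□
□□□■□■□
[22] □□□□<■□
□□□□□□□
□□□■■□□
□□■□□□□
□□■□■□□
□□□■□■□
[23] □□□□■■□
□□□□□□□
□□□■■□□
□□■□□□□
□□■□■□□
□□□■^■□
[24] □□□□■■□
□□□□□□□
□□□■■□□
□□■□□□□
□□■□■□□
□□□■■>□
[25] □□□□■■□
□□□□□□□
□□□■■□□
□□■□□□□
□□■□■^□
□□□■■□□
[26] □□□□■■□
□□□□□□□
□□□■■□□
□□■□□□□
□□■□■■>
□□□■■□□
[27] □□□□■■□
□□□□□□□
□□□■■□□
□□■□□□□
□□■□■■■
□□□■■□v
[28] □□□□■■□
□□□□□□□
□□□■■□□
□□■□□□□
□□■□■■■
□□□■■<■
[29] □□□□■■□
□□□□□□□
□□□■■□□
□□■□□□□
□□■□■^■
□□□■■■■
[30] □□□□■■□
□□□□□□□
□□□■■□□
□□■□□□□
□□■□<□■
□□□■■■■
[31] □□□□■■□
□□□□□□□
□□□■■□□
□□■□□□□
□□■□□□■
□□□■v■■
[32] □□□□■■□
□□□□□□□
□□□■■□□
□□■□□□□
□□■□□□■
□□□■□>■
[33] □□□□■■□
□□□□□□□
□□□■■□□
□□■□□□□
□□■□□^■
□□□■□□■
[34] □□□□■■□
□□□□□□□
□□□■■□□
□□■□□□□
□□■□□■>
□□□■□□■
[35] □□□□■■□
□□□□□□□
□□□■■□□
□□■□□□^
□□■□□■□
□□□■□□■
[36] □□□□■■□
□□□□□□□
□□□■■□□
>□■□□□■
□□■□□■□
□□□■□□■
[37] □□□□■■□
□□□□□□□
□□□■■□□
■□■□□□■
v□■□□■□
□□□■□□■
[38] □□□□■■□
□□□□□□□
□□□■■□□
■□■□□□■
■□■□□■<
□□□■□□■

4,6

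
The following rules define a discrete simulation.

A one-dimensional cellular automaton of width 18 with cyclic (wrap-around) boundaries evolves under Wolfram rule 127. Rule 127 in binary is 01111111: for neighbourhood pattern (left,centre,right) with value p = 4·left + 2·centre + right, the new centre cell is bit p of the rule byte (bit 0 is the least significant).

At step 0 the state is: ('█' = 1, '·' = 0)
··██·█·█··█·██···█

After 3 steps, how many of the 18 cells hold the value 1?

18

gen 0: ··██·█·█··█·██···█
gen 1: ██████████████████
gen 2: ··················
gen 3: ██████████████████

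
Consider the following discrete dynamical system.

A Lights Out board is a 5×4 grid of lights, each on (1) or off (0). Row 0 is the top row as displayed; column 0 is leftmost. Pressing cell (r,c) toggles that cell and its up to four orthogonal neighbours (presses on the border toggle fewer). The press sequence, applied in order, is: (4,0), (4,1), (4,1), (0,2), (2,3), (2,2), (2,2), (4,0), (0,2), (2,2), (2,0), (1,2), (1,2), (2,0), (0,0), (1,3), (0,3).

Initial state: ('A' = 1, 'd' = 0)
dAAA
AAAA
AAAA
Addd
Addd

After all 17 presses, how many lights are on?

10

k=0  dAAA
AAAA
AAAA
Addd
Addd
k=1  dAAA
AAAA
AAAA
dddd
dAdd
k=2  dAAA
AAAA
AAAA
dAdd
AdAd
k=3  dAAA
AAAA
AAAA
dddd
dAdd
k=4  dddd
AAdA
AAAA
dddd
dAdd
k=5  dddd
AAdd
AAdd
dddA
dAdd
k=6  dddd
AAAd
AdAA
ddAA
dAdd
k=7  dddd
AAdd
AAdd
dddA
dAdd
k=8  dddd
AAdd
AAdd
AddA
Addd
k=9  dAAA
AAAd
AAdd
AddA
Addd
k=10  dAAA
AAdd
AdAA
AdAA
Addd
k=11  dAAA
dAdd
dAAA
ddAA
Addd
k=12  dAdA
ddAA
dAdA
ddAA
Addd
k=13  dAAA
dAdd
dAAA
ddAA
Addd
k=14  dAAA
AAdd
AdAA
AdAA
Addd
k=15  AdAA
dAdd
AdAA
AdAA
Addd
k=16  AdAd
dAAA
AdAd
AdAA
Addd
k=17  AddA
dAAd
AdAd
AdAA
Addd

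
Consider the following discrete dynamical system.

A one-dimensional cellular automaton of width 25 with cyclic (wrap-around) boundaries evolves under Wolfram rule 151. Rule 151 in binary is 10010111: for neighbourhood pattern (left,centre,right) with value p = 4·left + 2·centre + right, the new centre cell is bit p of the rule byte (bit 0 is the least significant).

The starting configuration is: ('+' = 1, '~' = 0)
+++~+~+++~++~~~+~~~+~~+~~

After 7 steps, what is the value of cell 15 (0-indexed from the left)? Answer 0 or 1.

step 0: +++~+~+++~++~~~+~~~+~~+~~
step 1: ~+~~+~~+~~~~+++++++++++++
step 2: ~+++++++++++~+++++++++++~
step 3: +~+++++++++~~~+++++++++~+
step 4: ~~~+++++++~+++~+++++++~~~
step 5: +++~+++++~~~+~~~+++++~+++
step 6: ++~~~+++~+++++++~+++~~~++
step 7: +~+++~+~~~+++++~~~+~+++~+

0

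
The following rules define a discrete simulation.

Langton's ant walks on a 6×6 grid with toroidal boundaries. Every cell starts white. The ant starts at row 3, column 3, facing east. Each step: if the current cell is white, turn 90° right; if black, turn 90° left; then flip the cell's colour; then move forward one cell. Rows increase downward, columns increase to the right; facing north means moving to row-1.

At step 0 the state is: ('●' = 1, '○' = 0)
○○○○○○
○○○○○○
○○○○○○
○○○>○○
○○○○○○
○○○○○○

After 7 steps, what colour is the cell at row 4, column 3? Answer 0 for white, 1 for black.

step 0: ○○○○○○
○○○○○○
○○○○○○
○○○>○○
○○○○○○
○○○○○○
step 1: ○○○○○○
○○○○○○
○○○○○○
○○○●○○
○○○v○○
○○○○○○
step 2: ○○○○○○
○○○○○○
○○○○○○
○○○●○○
○○<●○○
○○○○○○
step 3: ○○○○○○
○○○○○○
○○○○○○
○○^●○○
○○●●○○
○○○○○○
step 4: ○○○○○○
○○○○○○
○○○○○○
○○●>○○
○○●●○○
○○○○○○
step 5: ○○○○○○
○○○○○○
○○○^○○
○○●○○○
○○●●○○
○○○○○○
step 6: ○○○○○○
○○○○○○
○○○●>○
○○●○○○
○○●●○○
○○○○○○
step 7: ○○○○○○
○○○○○○
○○○●●○
○○●○v○
○○●●○○
○○○○○○

1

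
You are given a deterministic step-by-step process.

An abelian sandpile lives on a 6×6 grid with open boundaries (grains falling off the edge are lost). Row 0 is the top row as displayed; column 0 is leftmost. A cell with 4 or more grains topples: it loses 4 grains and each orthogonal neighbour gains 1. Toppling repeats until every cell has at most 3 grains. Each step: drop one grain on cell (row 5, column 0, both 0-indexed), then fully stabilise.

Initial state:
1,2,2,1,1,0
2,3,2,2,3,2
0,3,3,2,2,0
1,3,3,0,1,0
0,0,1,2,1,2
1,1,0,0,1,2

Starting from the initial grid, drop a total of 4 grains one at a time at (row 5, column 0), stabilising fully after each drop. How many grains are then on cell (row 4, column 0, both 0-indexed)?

0) 1,2,2,1,1,0
2,3,2,2,3,2
0,3,3,2,2,0
1,3,3,0,1,0
0,0,1,2,1,2
1,1,0,0,1,2
1) 1,2,2,1,1,0
2,3,2,2,3,2
0,3,3,2,2,0
1,3,3,0,1,0
0,0,1,2,1,2
2,1,0,0,1,2
2) 1,2,2,1,1,0
2,3,2,2,3,2
0,3,3,2,2,0
1,3,3,0,1,0
0,0,1,2,1,2
3,1,0,0,1,2
3) 1,2,2,1,1,0
2,3,2,2,3,2
0,3,3,2,2,0
1,3,3,0,1,0
1,0,1,2,1,2
0,2,0,0,1,2
4) 1,2,2,1,1,0
2,3,2,2,3,2
0,3,3,2,2,0
1,3,3,0,1,0
1,0,1,2,1,2
1,2,0,0,1,2

1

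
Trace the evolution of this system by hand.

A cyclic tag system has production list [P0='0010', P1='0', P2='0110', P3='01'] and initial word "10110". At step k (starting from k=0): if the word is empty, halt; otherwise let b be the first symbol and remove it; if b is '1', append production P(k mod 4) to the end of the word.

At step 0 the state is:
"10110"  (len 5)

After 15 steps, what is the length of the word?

gen 0: "10110"  (len 5)
gen 1: "01100010"  (len 8)
gen 2: "1100010"  (len 7)
gen 3: "1000100110"  (len 10)
gen 4: "00010011001"  (len 11)
gen 5: "0010011001"  (len 10)
gen 6: "010011001"  (len 9)
gen 7: "10011001"  (len 8)
gen 8: "001100101"  (len 9)
gen 9: "01100101"  (len 8)
gen 10: "1100101"  (len 7)
gen 11: "1001010110"  (len 10)
gen 12: "00101011001"  (len 11)
gen 13: "0101011001"  (len 10)
gen 14: "101011001"  (len 9)
gen 15: "010110010110"  (len 12)

12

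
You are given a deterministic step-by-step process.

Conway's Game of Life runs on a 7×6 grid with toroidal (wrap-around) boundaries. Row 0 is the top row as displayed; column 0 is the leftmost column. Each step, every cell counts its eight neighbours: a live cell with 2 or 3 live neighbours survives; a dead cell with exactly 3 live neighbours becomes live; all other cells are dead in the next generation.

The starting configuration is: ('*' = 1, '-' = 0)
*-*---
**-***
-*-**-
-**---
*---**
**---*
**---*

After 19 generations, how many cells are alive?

2

gen 0: *-*---
**-***
-*-**-
-**---
*---**
**---*
**---*
gen 1: --**--
------
------
-**---
--*-*-
------
--*---
gen 2: --**--
------
------
-***--
-***--
---*--
--**--
gen 3: --**--
------
--*---
-*-*--
-*--*-
-*--*-
----*-
gen 4: ---*--
--**--
--*---
-*-*--
**-**-
---***
--*-*-
gen 5: ----*-
--**--
-*----
**-**-
**----
**----
--*--*
gen 6: --*-*-
--**--
**--*-
-----*
------
--*--*
**---*
gen 7: *-*-**
--*-**
******
*----*
------
-*---*
******
gen 8: ------
------
--*---
--**--
-----*
-*-*-*
------
gen 9: ------
------
--**--
--**--
*--*--
*---*-
------
gen 10: ------
------
--**--
-*--*-
-*****
-----*
------
gen 11: ------
------
--**--
**---*
-***-*
*-**-*
------
gen 12: ------
------
***---
-----*
---*--
*--*-*
------
gen 13: ------
-*----
**----
***---
*----*
----*-
------
gen 14: ------
**----
------
--*---
*----*
-----*
------
gen 15: ------
------
-*----
------
*----*
*----*
------
gen 16: ------
------
------
*-----
*----*
*----*
------
gen 17: ------
------
------
*----*
-*----
*----*
------
gen 18: ------
------
------
*-----
-*----
*-----
------
gen 19: ------
------
------
------
**----
------
------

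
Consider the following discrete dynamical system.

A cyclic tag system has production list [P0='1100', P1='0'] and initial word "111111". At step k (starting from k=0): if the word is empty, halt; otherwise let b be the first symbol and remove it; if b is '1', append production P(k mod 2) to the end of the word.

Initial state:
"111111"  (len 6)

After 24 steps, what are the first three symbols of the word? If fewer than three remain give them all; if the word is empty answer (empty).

000

t=0: "111111"  (len 6)
t=1: "111111100"  (len 9)
t=2: "111111000"  (len 9)
t=3: "111110001100"  (len 12)
t=4: "111100011000"  (len 12)
t=5: "111000110001100"  (len 15)
t=6: "110001100011000"  (len 15)
t=7: "100011000110001100"  (len 18)
t=8: "000110001100011000"  (len 18)
t=9: "00110001100011000"  (len 17)
t=10: "0110001100011000"  (len 16)
t=11: "110001100011000"  (len 15)
t=12: "100011000110000"  (len 15)
t=13: "000110001100001100"  (len 18)
t=14: "00110001100001100"  (len 17)
t=15: "0110001100001100"  (len 16)
t=16: "110001100001100"  (len 15)
t=17: "100011000011001100"  (len 18)
t=18: "000110000110011000"  (len 18)
t=19: "00110000110011000"  (len 17)
t=20: "0110000110011000"  (len 16)
t=21: "110000110011000"  (len 15)
t=22: "100001100110000"  (len 15)
t=23: "000011001100001100"  (len 18)
t=24: "00011001100001100"  (len 17)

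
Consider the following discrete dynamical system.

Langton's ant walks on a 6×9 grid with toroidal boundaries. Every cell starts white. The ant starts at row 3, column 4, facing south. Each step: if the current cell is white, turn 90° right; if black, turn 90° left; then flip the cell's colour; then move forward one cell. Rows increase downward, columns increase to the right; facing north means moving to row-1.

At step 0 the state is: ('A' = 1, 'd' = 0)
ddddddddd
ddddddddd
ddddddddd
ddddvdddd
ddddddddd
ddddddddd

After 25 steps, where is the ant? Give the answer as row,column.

1,5

k=0  ddddddddd
ddddddddd
ddddddddd
ddddvdddd
ddddddddd
ddddddddd
k=1  ddddddddd
ddddddddd
ddddddddd
ddd<Adddd
ddddddddd
ddddddddd
k=2  ddddddddd
ddddddddd
ddd^ddddd
dddAAdddd
ddddddddd
ddddddddd
k=3  ddddddddd
ddddddddd
dddA>dddd
dddAAdddd
ddddddddd
ddddddddd
k=4  ddddddddd
ddddddddd
dddAAdddd
dddAvdddd
ddddddddd
ddddddddd
k=5  ddddddddd
ddddddddd
dddAAdddd
dddAd>ddd
ddddddddd
ddddddddd
k=6  ddddddddd
ddddddddd
dddAAdddd
dddAdAddd
dddddvddd
ddddddddd
k=7  ddddddddd
ddddddddd
dddAAdddd
dddAdAddd
dddd<Addd
ddddddddd
k=8  ddddddddd
ddddddddd
dddAAdddd
dddA^Addd
ddddAAddd
ddddddddd
k=9  ddddddddd
ddddddddd
dddAAdddd
dddAA>ddd
ddddAAddd
ddddddddd
k=10  ddddddddd
ddddddddd
dddAA^ddd
dddAAdddd
ddddAAddd
ddddddddd
k=11  ddddddddd
ddddddddd
dddAAA>dd
dddAAdddd
ddddAAddd
ddddddddd
k=12  ddddddddd
ddddddddd
dddAAAAdd
dddAAdvdd
ddddAAddd
ddddddddd
k=13  ddddddddd
ddddddddd
dddAAAAdd
dddAA<Add
ddddAAddd
ddddddddd
k=14  ddddddddd
ddddddddd
dddAA^Add
dddAAAAdd
ddddAAddd
ddddddddd
k=15  ddddddddd
ddddddddd
dddA<dAdd
dddAAAAdd
ddddAAddd
ddddddddd
k=16  ddddddddd
ddddddddd
dddAddAdd
dddAvAAdd
ddddAAddd
ddddddddd
k=17  ddddddddd
ddddddddd
dddAddAdd
dddAd>Add
ddddAAddd
ddddddddd
k=18  ddddddddd
ddddddddd
dddAd^Add
dddAddAdd
ddddAAddd
ddddddddd
k=19  ddddddddd
ddddddddd
dddAdA>dd
dddAddAdd
ddddAAddd
ddddddddd
k=20  ddddddddd
dddddd^dd
dddAdAddd
dddAddAdd
ddddAAddd
ddddddddd
k=21  ddddddddd
ddddddA>d
dddAdAddd
dddAddAdd
ddddAAddd
ddddddddd
k=22  ddddddddd
ddddddAAd
dddAdAdvd
dddAddAdd
ddddAAddd
ddddddddd
k=23  ddddddddd
ddddddAAd
dddAdA<Ad
dddAddAdd
ddddAAddd
ddddddddd
k=24  ddddddddd
dddddd^Ad
dddAdAAAd
dddAddAdd
ddddAAddd
ddddddddd
k=25  ddddddddd
ddddd<dAd
dddAdAAAd
dddAddAdd
ddddAAddd
ddddddddd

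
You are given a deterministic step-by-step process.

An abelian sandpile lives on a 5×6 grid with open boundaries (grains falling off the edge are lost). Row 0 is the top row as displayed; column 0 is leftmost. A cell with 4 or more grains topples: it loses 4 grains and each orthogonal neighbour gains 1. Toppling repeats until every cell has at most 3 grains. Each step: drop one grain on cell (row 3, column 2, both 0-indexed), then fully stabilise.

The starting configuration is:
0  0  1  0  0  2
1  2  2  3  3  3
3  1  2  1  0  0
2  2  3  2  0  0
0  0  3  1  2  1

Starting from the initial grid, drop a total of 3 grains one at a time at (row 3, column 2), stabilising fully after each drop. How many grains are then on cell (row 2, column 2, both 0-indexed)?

gen 0: 0  0  1  0  0  2
1  2  2  3  3  3
3  1  2  1  0  0
2  2  3  2  0  0
0  0  3  1  2  1
gen 1: 0  0  1  0  0  2
1  2  2  3  3  3
3  1  3  1  0  0
2  3  1  3  0  0
0  1  0  2  2  1
gen 2: 0  0  1  0  0  2
1  2  2  3  3  3
3  1  3  1  0  0
2  3  2  3  0  0
0  1  0  2  2  1
gen 3: 0  0  1  0  0  2
1  2  2  3  3  3
3  1  3  1  0  0
2  3  3  3  0  0
0  1  0  2  2  1

3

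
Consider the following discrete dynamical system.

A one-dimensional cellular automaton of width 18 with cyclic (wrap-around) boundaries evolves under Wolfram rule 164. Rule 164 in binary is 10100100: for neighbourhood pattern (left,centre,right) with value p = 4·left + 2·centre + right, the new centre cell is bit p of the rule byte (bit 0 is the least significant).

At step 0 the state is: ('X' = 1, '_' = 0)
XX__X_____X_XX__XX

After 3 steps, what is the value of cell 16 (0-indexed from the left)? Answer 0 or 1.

0) XX__X_____X_XX__XX
1) X___X_____XX_____X
2) ____X_____________
3) ____X_____________

0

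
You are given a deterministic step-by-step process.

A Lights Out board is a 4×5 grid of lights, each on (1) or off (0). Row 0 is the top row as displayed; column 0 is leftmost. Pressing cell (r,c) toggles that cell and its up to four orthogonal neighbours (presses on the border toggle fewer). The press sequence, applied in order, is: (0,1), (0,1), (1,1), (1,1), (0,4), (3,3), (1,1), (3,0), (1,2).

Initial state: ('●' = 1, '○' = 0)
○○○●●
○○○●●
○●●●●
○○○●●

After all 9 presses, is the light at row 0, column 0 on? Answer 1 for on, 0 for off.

k=0  ○○○●●
○○○●●
○●●●●
○○○●●
k=1  ●●●●●
○●○●●
○●●●●
○○○●●
k=2  ○○○●●
○○○●●
○●●●●
○○○●●
k=3  ○●○●●
●●●●●
○○●●●
○○○●●
k=4  ○○○●●
○○○●●
○●●●●
○○○●●
k=5  ○○○○○
○○○●○
○●●●●
○○○●●
k=6  ○○○○○
○○○●○
○●●○●
○○●○○
k=7  ○●○○○
●●●●○
○○●○●
○○●○○
k=8  ○●○○○
●●●●○
●○●○●
●●●○○
k=9  ○●●○○
●○○○○
●○○○●
●●●○○

0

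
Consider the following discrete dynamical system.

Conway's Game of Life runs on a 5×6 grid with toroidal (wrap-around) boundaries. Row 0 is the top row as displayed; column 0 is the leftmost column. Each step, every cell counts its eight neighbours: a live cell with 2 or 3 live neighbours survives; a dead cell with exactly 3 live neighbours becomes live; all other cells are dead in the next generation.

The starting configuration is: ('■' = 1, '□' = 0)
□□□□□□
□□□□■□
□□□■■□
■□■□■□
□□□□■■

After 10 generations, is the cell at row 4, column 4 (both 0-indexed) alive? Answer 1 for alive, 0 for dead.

1

[0] □□□□□□
□□□□■□
□□□■■□
■□■□■□
□□□□■■
[1] □□□□■■
□□□■■□
□□□□■□
□□□□□□
□□□■■■
[2] □□□□□□
□□□■□□
□□□■■□
□□□■□■
□□□■□■
[3] □□□□■□
□□□■■□
□□■■□□
□□■■□■
□□□□□□
[4] □□□■■□
□□■□■□
□□□□□□
□□■■■□
□□□■■□
[5] □□■□□■
□□□□■□
□□■□■□
□□■□■□
□□□□□■
[6] □□□□■■
□□□□■■
□□□□■■
□□□□■■
□□□■■■
[7] ■□□□□□
■□□■□□
■□□■□□
■□□□□□
■□□■□□
[8] ■■□□□■
■■□□□■
■■□□□■
■■□□□■
■■□□□■
[9] □□■□■□
□□■□■□
□□■□■□
□□■□■□
□□■□■□
[10] □■■□■■
□■■□■■
□■■□■■
□■■□■■
□■■□■■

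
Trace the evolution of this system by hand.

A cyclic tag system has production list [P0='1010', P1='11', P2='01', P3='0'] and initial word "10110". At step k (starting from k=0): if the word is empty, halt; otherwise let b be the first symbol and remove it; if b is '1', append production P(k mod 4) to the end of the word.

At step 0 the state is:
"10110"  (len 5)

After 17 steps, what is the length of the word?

10

t=0: "10110"  (len 5)
t=1: "01101010"  (len 8)
t=2: "1101010"  (len 7)
t=3: "10101001"  (len 8)
t=4: "01010010"  (len 8)
t=5: "1010010"  (len 7)
t=6: "01001011"  (len 8)
t=7: "1001011"  (len 7)
t=8: "0010110"  (len 7)
t=9: "010110"  (len 6)
t=10: "10110"  (len 5)
t=11: "011001"  (len 6)
t=12: "11001"  (len 5)
t=13: "10011010"  (len 8)
t=14: "001101011"  (len 9)
t=15: "01101011"  (len 8)
t=16: "1101011"  (len 7)
t=17: "1010111010"  (len 10)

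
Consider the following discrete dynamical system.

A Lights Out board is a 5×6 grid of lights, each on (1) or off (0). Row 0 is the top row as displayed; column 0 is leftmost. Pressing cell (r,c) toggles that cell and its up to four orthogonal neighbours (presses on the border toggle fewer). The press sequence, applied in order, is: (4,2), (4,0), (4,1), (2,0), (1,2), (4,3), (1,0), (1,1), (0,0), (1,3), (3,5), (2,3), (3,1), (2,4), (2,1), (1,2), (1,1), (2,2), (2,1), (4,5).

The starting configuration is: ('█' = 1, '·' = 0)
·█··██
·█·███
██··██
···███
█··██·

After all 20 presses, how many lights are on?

19

[0] ·█··██
·█·███
██··██
···███
█··██·
[1] ·█··██
·█·███
██··██
··████
███·█·
[2] ·█··██
·█·███
██··██
█·████
··█·█·
[3] ·█··██
·█·███
██··██
██████
██··█·
[4] ·█··██
██·███
····██
·█████
██··█·
[5] ·██·██
█·█·██
··█·██
·█████
██··█·
[6] ·██·██
█·█·██
··█·██
·██·██
████··
[7] ███·██
·██·██
█·█·██
·██·██
████··
[8] █·█·██
█···██
███·██
·██·██
████··
[9] ·██·██
····██
███·██
·██·██
████··
[10] ·█████
··██·█
██████
·██·██
████··
[11] ·█████
··██·█
█████·
·██···
████·█
[12] ·█████
··█··█
██····
·███··
████·█
[13] ·█████
··█··█
█·····
█··█··
█·██·█
[14] ·█████
··█·██
█··███
█··██·
█·██·█
[15] ·█████
·██·██
·█████
██·██·
█·██·█
[16] ·█·███
···███
·█·███
██·██·
█·██·█
[17] ···███
██████
···███
██·██·
█·██·█
[18] ···███
██·███
·██·██
█████·
█·██·█
[19] ···███
█··███
█···██
█·███·
█·██·█
[20] ···███
█··███
█···██
█·████
█·███·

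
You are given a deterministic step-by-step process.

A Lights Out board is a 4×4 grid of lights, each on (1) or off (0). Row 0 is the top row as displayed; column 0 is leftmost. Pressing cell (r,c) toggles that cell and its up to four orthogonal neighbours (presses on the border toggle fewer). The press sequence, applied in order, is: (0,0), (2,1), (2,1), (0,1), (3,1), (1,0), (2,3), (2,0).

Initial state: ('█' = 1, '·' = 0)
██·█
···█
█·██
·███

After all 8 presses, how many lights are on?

5

k=0  ██·█
···█
█·██
·███
k=1  ···█
█··█
█·██
·███
k=2  ···█
██·█
·█·█
··██
k=3  ···█
█··█
█·██
·███
k=4  ████
██·█
█·██
·███
k=5  ████
██·█
████
█··█
k=6  ·███
···█
·███
█··█
k=7  ·███
····
·█··
█···
k=8  ·███
█···
█···
····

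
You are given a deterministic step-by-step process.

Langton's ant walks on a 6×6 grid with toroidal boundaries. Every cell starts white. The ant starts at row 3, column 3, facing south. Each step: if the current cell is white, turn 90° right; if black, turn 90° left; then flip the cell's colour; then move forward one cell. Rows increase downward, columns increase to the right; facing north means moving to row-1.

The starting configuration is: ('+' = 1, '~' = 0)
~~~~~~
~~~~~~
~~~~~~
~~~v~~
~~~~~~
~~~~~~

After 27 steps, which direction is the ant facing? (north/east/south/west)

t=0: ~~~~~~
~~~~~~
~~~~~~
~~~v~~
~~~~~~
~~~~~~
t=1: ~~~~~~
~~~~~~
~~~~~~
~~<+~~
~~~~~~
~~~~~~
t=2: ~~~~~~
~~~~~~
~~^~~~
~~++~~
~~~~~~
~~~~~~
t=3: ~~~~~~
~~~~~~
~~+>~~
~~++~~
~~~~~~
~~~~~~
t=4: ~~~~~~
~~~~~~
~~++~~
~~+v~~
~~~~~~
~~~~~~
t=5: ~~~~~~
~~~~~~
~~++~~
~~+~>~
~~~~~~
~~~~~~
t=6: ~~~~~~
~~~~~~
~~++~~
~~+~+~
~~~~v~
~~~~~~
t=7: ~~~~~~
~~~~~~
~~++~~
~~+~+~
~~~<+~
~~~~~~
t=8: ~~~~~~
~~~~~~
~~++~~
~~+^+~
~~~++~
~~~~~~
t=9: ~~~~~~
~~~~~~
~~++~~
~~++>~
~~~++~
~~~~~~
t=10: ~~~~~~
~~~~~~
~~++^~
~~++~~
~~~++~
~~~~~~
t=11: ~~~~~~
~~~~~~
~~+++>
~~++~~
~~~++~
~~~~~~
t=12: ~~~~~~
~~~~~~
~~++++
~~++~v
~~~++~
~~~~~~
t=13: ~~~~~~
~~~~~~
~~++++
~~++<+
~~~++~
~~~~~~
t=14: ~~~~~~
~~~~~~
~~++^+
~~++++
~~~++~
~~~~~~
t=15: ~~~~~~
~~~~~~
~~+<~+
~~++++
~~~++~
~~~~~~
t=16: ~~~~~~
~~~~~~
~~+~~+
~~+v++
~~~++~
~~~~~~
t=17: ~~~~~~
~~~~~~
~~+~~+
~~+~>+
~~~++~
~~~~~~
t=18: ~~~~~~
~~~~~~
~~+~^+
~~+~~+
~~~++~
~~~~~~
t=19: ~~~~~~
~~~~~~
~~+~+>
~~+~~+
~~~++~
~~~~~~
t=20: ~~~~~~
~~~~~^
~~+~+~
~~+~~+
~~~++~
~~~~~~
t=21: ~~~~~~
>~~~~+
~~+~+~
~~+~~+
~~~++~
~~~~~~
t=22: ~~~~~~
+~~~~+
v~+~+~
~~+~~+
~~~++~
~~~~~~
t=23: ~~~~~~
+~~~~+
+~+~+<
~~+~~+
~~~++~
~~~~~~
t=24: ~~~~~~
+~~~~^
+~+~++
~~+~~+
~~~++~
~~~~~~
t=25: ~~~~~~
+~~~<~
+~+~++
~~+~~+
~~~++~
~~~~~~
t=26: ~~~~^~
+~~~+~
+~+~++
~~+~~+
~~~++~
~~~~~~
t=27: ~~~~+>
+~~~+~
+~+~++
~~+~~+
~~~++~
~~~~~~

east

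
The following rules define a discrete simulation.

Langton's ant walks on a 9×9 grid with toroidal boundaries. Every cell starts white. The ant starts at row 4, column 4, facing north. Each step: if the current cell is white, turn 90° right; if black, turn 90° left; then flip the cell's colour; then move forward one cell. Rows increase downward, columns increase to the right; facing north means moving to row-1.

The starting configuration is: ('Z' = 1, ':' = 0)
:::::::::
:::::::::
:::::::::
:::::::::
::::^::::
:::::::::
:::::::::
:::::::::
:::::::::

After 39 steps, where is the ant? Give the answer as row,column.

gen 0: :::::::::
:::::::::
:::::::::
:::::::::
::::^::::
:::::::::
:::::::::
:::::::::
:::::::::
gen 1: :::::::::
:::::::::
:::::::::
:::::::::
::::Z>:::
:::::::::
:::::::::
:::::::::
:::::::::
gen 2: :::::::::
:::::::::
:::::::::
:::::::::
::::ZZ:::
:::::v:::
:::::::::
:::::::::
:::::::::
gen 3: :::::::::
:::::::::
:::::::::
:::::::::
::::ZZ:::
::::<Z:::
:::::::::
:::::::::
:::::::::
gen 4: :::::::::
:::::::::
:::::::::
:::::::::
::::^Z:::
::::ZZ:::
:::::::::
:::::::::
:::::::::
gen 5: :::::::::
:::::::::
:::::::::
:::::::::
:::<:Z:::
::::ZZ:::
:::::::::
:::::::::
:::::::::
gen 6: :::::::::
:::::::::
:::::::::
:::^:::::
:::Z:Z:::
::::ZZ:::
:::::::::
:::::::::
:::::::::
gen 7: :::::::::
:::::::::
:::::::::
:::Z>::::
:::Z:Z:::
::::ZZ:::
:::::::::
:::::::::
:::::::::
gen 8: :::::::::
:::::::::
:::::::::
:::ZZ::::
:::ZvZ:::
::::ZZ:::
:::::::::
:::::::::
:::::::::
gen 9: :::::::::
:::::::::
:::::::::
:::ZZ::::
:::<ZZ:::
::::ZZ:::
:::::::::
:::::::::
:::::::::
gen 10: :::::::::
:::::::::
:::::::::
:::ZZ::::
::::ZZ:::
:::vZZ:::
:::::::::
:::::::::
:::::::::
gen 11: :::::::::
:::::::::
:::::::::
:::ZZ::::
::::ZZ:::
::<ZZZ:::
:::::::::
:::::::::
:::::::::
gen 12: :::::::::
:::::::::
:::::::::
:::ZZ::::
::^:ZZ:::
::ZZZZ:::
:::::::::
:::::::::
:::::::::
gen 13: :::::::::
:::::::::
:::::::::
:::ZZ::::
::Z>ZZ:::
::ZZZZ:::
:::::::::
:::::::::
:::::::::
gen 14: :::::::::
:::::::::
:::::::::
:::ZZ::::
::ZZZZ:::
::ZvZZ:::
:::::::::
:::::::::
:::::::::
gen 15: :::::::::
:::::::::
:::::::::
:::ZZ::::
::ZZZZ:::
::Z:>Z:::
:::::::::
:::::::::
:::::::::
gen 16: :::::::::
:::::::::
:::::::::
:::ZZ::::
::ZZ^Z:::
::Z::Z:::
:::::::::
:::::::::
:::::::::
gen 17: :::::::::
:::::::::
:::::::::
:::ZZ::::
::Z<:Z:::
::Z::Z:::
:::::::::
:::::::::
:::::::::
gen 18: :::::::::
:::::::::
:::::::::
:::ZZ::::
::Z::Z:::
::Zv:Z:::
:::::::::
:::::::::
:::::::::
gen 19: :::::::::
:::::::::
:::::::::
:::ZZ::::
::Z::Z:::
::<Z:Z:::
:::::::::
:::::::::
:::::::::
gen 20: :::::::::
:::::::::
:::::::::
:::ZZ::::
::Z::Z:::
:::Z:Z:::
::v::::::
:::::::::
:::::::::
gen 21: :::::::::
:::::::::
:::::::::
:::ZZ::::
::Z::Z:::
:::Z:Z:::
:<Z::::::
:::::::::
:::::::::
gen 22: :::::::::
:::::::::
:::::::::
:::ZZ::::
::Z::Z:::
:^:Z:Z:::
:ZZ::::::
:::::::::
:::::::::
gen 23: :::::::::
:::::::::
:::::::::
:::ZZ::::
::Z::Z:::
:Z>Z:Z:::
:ZZ::::::
:::::::::
:::::::::
gen 24: :::::::::
:::::::::
:::::::::
:::ZZ::::
::Z::Z:::
:ZZZ:Z:::
:Zv::::::
:::::::::
:::::::::
gen 25: :::::::::
:::::::::
:::::::::
:::ZZ::::
::Z::Z:::
:ZZZ:Z:::
:Z:>:::::
:::::::::
:::::::::
gen 26: :::::::::
:::::::::
:::::::::
:::ZZ::::
::Z::Z:::
:ZZZ:Z:::
:Z:Z:::::
:::v:::::
:::::::::
gen 27: :::::::::
:::::::::
:::::::::
:::ZZ::::
::Z::Z:::
:ZZZ:Z:::
:Z:Z:::::
::<Z:::::
:::::::::
gen 28: :::::::::
:::::::::
:::::::::
:::ZZ::::
::Z::Z:::
:ZZZ:Z:::
:Z^Z:::::
::ZZ:::::
:::::::::
gen 29: :::::::::
:::::::::
:::::::::
:::ZZ::::
::Z::Z:::
:ZZZ:Z:::
:ZZ>:::::
::ZZ:::::
:::::::::
gen 30: :::::::::
:::::::::
:::::::::
:::ZZ::::
::Z::Z:::
:ZZ^:Z:::
:ZZ::::::
::ZZ:::::
:::::::::
gen 31: :::::::::
:::::::::
:::::::::
:::ZZ::::
::Z::Z:::
:Z<::Z:::
:ZZ::::::
::ZZ:::::
:::::::::
gen 32: :::::::::
:::::::::
:::::::::
:::ZZ::::
::Z::Z:::
:Z:::Z:::
:Zv::::::
::ZZ:::::
:::::::::
gen 33: :::::::::
:::::::::
:::::::::
:::ZZ::::
::Z::Z:::
:Z:::Z:::
:Z:>:::::
::ZZ:::::
:::::::::
gen 34: :::::::::
:::::::::
:::::::::
:::ZZ::::
::Z::Z:::
:Z:::Z:::
:Z:Z:::::
::Zv:::::
:::::::::
gen 35: :::::::::
:::::::::
:::::::::
:::ZZ::::
::Z::Z:::
:Z:::Z:::
:Z:Z:::::
::Z:>::::
:::::::::
gen 36: :::::::::
:::::::::
:::::::::
:::ZZ::::
::Z::Z:::
:Z:::Z:::
:Z:Z:::::
::Z:Z::::
::::v::::
gen 37: :::::::::
:::::::::
:::::::::
:::ZZ::::
::Z::Z:::
:Z:::Z:::
:Z:Z:::::
::Z:Z::::
:::<Z::::
gen 38: :::::::::
:::::::::
:::::::::
:::ZZ::::
::Z::Z:::
:Z:::Z:::
:Z:Z:::::
::Z^Z::::
:::ZZ::::
gen 39: :::::::::
:::::::::
:::::::::
:::ZZ::::
::Z::Z:::
:Z:::Z:::
:Z:Z:::::
::ZZ>::::
:::ZZ::::

7,4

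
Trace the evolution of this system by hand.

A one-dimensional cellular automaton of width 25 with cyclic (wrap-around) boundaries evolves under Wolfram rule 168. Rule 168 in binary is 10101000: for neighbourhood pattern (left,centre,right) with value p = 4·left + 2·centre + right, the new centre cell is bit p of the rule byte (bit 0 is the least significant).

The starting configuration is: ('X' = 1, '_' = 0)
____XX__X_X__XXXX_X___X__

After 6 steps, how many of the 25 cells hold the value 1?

0

0) ____XX__X_X__XXXX_X___X__
1) ____X____X___XXX_X_______
2) _____________XX_X________
3) _____________X_X_________
4) ______________X__________
5) _________________________
6) _________________________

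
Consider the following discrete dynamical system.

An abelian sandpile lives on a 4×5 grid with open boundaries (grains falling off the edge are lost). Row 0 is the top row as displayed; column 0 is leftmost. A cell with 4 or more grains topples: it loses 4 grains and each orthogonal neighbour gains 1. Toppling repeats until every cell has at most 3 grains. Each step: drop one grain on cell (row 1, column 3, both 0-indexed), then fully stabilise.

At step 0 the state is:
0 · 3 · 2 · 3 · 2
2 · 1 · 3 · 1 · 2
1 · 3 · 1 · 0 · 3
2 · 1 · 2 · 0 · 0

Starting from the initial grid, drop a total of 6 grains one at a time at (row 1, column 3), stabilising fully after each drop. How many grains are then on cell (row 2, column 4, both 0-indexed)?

[0] 0 · 3 · 2 · 3 · 2
2 · 1 · 3 · 1 · 2
1 · 3 · 1 · 0 · 3
2 · 1 · 2 · 0 · 0
[1] 0 · 3 · 2 · 3 · 2
2 · 1 · 3 · 2 · 2
1 · 3 · 1 · 0 · 3
2 · 1 · 2 · 0 · 0
[2] 0 · 3 · 2 · 3 · 2
2 · 1 · 3 · 3 · 2
1 · 3 · 1 · 0 · 3
2 · 1 · 2 · 0 · 0
[3] 1 · 0 · 1 · 1 · 3
2 · 3 · 1 · 2 · 3
1 · 3 · 2 · 1 · 3
2 · 1 · 2 · 0 · 0
[4] 1 · 0 · 1 · 1 · 3
2 · 3 · 1 · 3 · 3
1 · 3 · 2 · 1 · 3
2 · 1 · 2 · 0 · 0
[5] 1 · 0 · 1 · 3 · 0
2 · 3 · 2 · 1 · 2
1 · 3 · 2 · 3 · 0
2 · 1 · 2 · 0 · 1
[6] 1 · 0 · 1 · 3 · 0
2 · 3 · 2 · 2 · 2
1 · 3 · 2 · 3 · 0
2 · 1 · 2 · 0 · 1

0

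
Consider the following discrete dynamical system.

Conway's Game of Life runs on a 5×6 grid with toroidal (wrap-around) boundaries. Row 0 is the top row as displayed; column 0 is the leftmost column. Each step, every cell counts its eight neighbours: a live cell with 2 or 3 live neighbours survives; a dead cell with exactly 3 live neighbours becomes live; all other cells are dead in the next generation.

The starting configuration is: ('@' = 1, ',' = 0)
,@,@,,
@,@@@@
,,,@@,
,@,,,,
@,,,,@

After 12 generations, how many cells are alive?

step 0: ,@,@,,
@,@@@@
,,,@@,
,@,,,,
@,,,,@
step 1: ,@,@,,
@@,,,@
@@,,,,
@,,,@@
@@@,,,
step 2: ,,,,,@
,,,,,@
,,,,@,
,,@,,,
,,@@@,
step 3: ,,,@,@
,,,,@@
,,,,,,
,,@,@,
,,@@@,
step 4: ,,@,,@
,,,,@@
,,,@@@
,,@,@,
,,@,,@
step 5: @,,@,@
@,,,,,
,,,,,,
,,@,,,
,@@,@@
step 6: ,,@@,,
@,,,,@
,,,,,,
,@@@,,
,@@,@@
step 7: ,,@@,,
,,,,,,
@@@,,,
@@,@@,
@,,,@,
step 8: ,,,@,,
,,,@,,
@,@@,@
,,,@@,
@,,,@,
step 9: ,,,@@,
,,,@,,
,,@,,@
@@@,,,
,,,,@@
step 10: ,,,@,@
,,@@,,
@,@@,,
@@@@@,
@@@,@@
step 11: ,,,,,@
,@,,,,
@,,,,@
,,,,,,
,,,,,,
step 12: ,,,,,,
,,,,,@
@,,,,,
,,,,,,
,,,,,,

2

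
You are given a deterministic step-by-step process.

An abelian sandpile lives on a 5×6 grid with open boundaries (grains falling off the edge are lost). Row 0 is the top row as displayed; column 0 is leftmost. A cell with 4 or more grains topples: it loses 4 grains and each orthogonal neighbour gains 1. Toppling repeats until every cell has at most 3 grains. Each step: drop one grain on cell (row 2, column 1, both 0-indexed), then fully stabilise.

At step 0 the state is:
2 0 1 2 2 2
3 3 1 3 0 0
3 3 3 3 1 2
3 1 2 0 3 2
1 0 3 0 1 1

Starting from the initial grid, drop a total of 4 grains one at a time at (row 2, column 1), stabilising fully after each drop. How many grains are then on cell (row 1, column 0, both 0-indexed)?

[0] 2 0 1 2 2 2
3 3 1 3 0 0
3 3 3 3 1 2
3 1 2 0 3 2
1 0 3 0 1 1
[1] 3 1 2 3 2 2
1 2 0 1 1 0
2 3 2 1 2 2
0 3 3 1 3 2
2 0 3 0 1 1
[2] 3 1 2 3 2 2
1 3 1 1 1 0
3 2 0 2 2 2
1 1 2 2 3 2
2 2 0 1 1 1
[3] 3 1 2 3 2 2
1 3 1 1 1 0
3 3 0 2 2 2
1 1 2 2 3 2
2 2 0 1 1 1
[4] 3 2 2 3 2 2
3 0 2 1 1 0
0 2 1 2 2 2
2 2 2 2 3 2
2 2 0 1 1 1

3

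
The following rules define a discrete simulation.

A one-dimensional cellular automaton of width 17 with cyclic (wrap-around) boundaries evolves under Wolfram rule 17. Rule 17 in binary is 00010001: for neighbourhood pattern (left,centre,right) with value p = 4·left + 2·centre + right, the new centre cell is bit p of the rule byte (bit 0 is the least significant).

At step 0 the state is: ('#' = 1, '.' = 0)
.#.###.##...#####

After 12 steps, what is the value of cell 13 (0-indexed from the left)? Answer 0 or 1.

1

step 0: .#.###.##...#####
step 1: .........##......
step 2: ########...######
step 3: ........##.......
step 4: #######...#######
step 5: .......##........
step 6: ######...########
step 7: ......##.........
step 8: #####...#########
step 9: .....##..........
step 10: ####...##########
step 11: ....##...........
step 12: ###...###########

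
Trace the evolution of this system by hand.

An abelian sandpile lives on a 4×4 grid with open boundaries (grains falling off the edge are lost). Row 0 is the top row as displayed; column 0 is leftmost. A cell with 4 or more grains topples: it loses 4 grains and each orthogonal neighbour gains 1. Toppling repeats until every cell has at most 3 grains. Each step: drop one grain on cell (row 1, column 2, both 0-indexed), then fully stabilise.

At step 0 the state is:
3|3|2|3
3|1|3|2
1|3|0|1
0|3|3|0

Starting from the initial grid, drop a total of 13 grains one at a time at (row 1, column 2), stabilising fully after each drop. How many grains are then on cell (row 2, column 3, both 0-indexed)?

gen 0: 3|3|2|3
3|1|3|2
1|3|0|1
0|3|3|0
gen 1: 3|3|3|3
3|2|0|3
1|3|1|1
0|3|3|0
gen 2: 3|3|3|3
3|2|1|3
1|3|1|1
0|3|3|0
gen 3: 3|3|3|3
3|2|2|3
1|3|1|1
0|3|3|0
gen 4: 3|3|3|3
3|2|3|3
1|3|1|1
0|3|3|0
gen 5: 1|2|3|1
1|3|0|2
3|2|1|3
1|1|1|1
gen 6: 1|2|3|1
1|3|1|2
3|2|1|3
1|1|1|1
gen 7: 1|2|3|1
1|3|2|2
3|2|1|3
1|1|1|1
gen 8: 1|2|3|1
1|3|3|2
3|2|1|3
1|1|1|1
gen 9: 2|0|1|2
2|1|2|3
3|3|2|3
1|1|1|1
gen 10: 2|0|1|2
2|1|3|3
3|3|2|3
1|1|1|1
gen 11: 2|0|2|3
3|3|2|1
0|1|1|1
2|2|2|2
gen 12: 2|0|2|3
3|3|3|1
0|1|1|1
2|2|2|2
gen 13: 3|1|3|3
0|1|1|2
1|2|2|1
2|2|2|2

1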